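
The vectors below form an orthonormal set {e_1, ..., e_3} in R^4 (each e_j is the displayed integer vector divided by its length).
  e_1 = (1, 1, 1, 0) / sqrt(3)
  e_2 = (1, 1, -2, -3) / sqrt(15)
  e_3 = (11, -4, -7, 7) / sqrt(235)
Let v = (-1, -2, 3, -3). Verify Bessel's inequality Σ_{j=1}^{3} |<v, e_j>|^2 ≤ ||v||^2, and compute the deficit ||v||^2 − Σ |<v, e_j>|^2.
Σ |<v, e_j>|^2 = 405/47; ||v||^2 = 23; deficit = 676/47

Write each e_j = u_j / sqrt(<u_j, u_j>) where u_j is the displayed integer vector. Then <v, e_j> = <v, u_j> / sqrt(<u_j, u_j>), so |<v, e_j>|^2 = <v, u_j>^2 / <u_j, u_j>.
Coefficients: <v, e_1> = 0/sqrt(3), <v, e_2> = 0/sqrt(15), <v, e_3> = -45/sqrt(235).
Square and sum: Σ |<v, e_j>|^2 = 405/47.
Compute ||v||^2 = v·v = 23.
Deficit = 23 − 405/47 = 676/47 ≥ 0, confirming Bessel's inequality. (The deficit equals ||v − Σ <v,e_j> e_j||^2, the squared distance from v to span{e_j}.)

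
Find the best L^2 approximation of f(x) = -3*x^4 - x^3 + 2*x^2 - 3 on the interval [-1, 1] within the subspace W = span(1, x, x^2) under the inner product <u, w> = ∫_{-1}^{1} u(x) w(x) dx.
g(x) = -4*x^2/7 - 3*x/5 - 96/35

The best approximation g ∈ W is the orthogonal projection of f onto W. Writing g = a_0 + a_1 x + a_2 x^2, the coefficients solve the normal equations G · a = b where
  G_{ij} = <φ_i, φ_j> and b_i = <f, φ_i>, with φ_0 = 1, φ_1 = x, φ_2 = x^2.
G =
  [2, 0, 2/3]
  [0, 2/3, 0]
  [2/3, 0, 2/5],
b = (-88/15, -2/5, -72/35).
Solving gives a_0 = -96/35, a_1 = -3/5, a_2 = -4/7, so
  g(x) = -4*x^2/7 - 3*x/5 - 96/35.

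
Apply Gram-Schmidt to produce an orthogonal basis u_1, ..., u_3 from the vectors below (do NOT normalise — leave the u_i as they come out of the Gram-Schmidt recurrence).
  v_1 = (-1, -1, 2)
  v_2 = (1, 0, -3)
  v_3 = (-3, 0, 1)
Orthogonal basis:
  u_1 = (-1, -1, 2)
  u_2 = (-1/6, -7/6, -2/3)
  u_3 = (-24/11, 8/11, -8/11)

Apply the Gram-Schmidt recurrence
  u_1 = v_1
  u_i = v_i − Σ_{j<i} ((v_i · u_j) / (u_j · u_j)) · u_j.

Step by step this gives:
  u_1 = (-1, -1, 2)
  u_2 = (-1/6, -7/6, -2/3)
  u_3 = (-24/11, 8/11, -8/11)

Orthogonality check:
  u_2 · u_1 = 0 (should be 0)
  u_3 · u_1 = 0 (should be 0)
  u_3 · u_2 = 0 (should be 0)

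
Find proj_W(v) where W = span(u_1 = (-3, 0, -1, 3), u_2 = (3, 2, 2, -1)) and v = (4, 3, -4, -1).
proj_W(v) = (297/146, 55/73, 77/73, -187/146)

Set up U = [u_1 | ... | u_2] ∈ R^(4×2). The projector onto W = col(U) is P = U (U^T U)^(-1) U^T.
Compute U^T U =
  [19, -14]
  [-14, 18],
and U^T v = (-11, 11).
Solve U^T U · c = U^T v for the coefficients: c = (-22/73, 55/146). The projection is proj_W(v) = U c.
Check: (v - proj_W(v)) · u_1 = 0  (should be 0).
Check: (v - proj_W(v)) · u_2 = 0  (should be 0).
Result: proj_W(v) = (297/146, 55/73, 77/73, -187/146).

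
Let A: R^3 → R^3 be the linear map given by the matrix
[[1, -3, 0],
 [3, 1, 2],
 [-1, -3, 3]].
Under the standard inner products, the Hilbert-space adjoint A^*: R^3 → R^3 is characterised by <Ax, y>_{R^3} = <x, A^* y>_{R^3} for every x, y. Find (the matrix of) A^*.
A^* = A^T =
[[1, 3, -1],
 [-3, 1, -3],
 [0, 2, 3]]

For real matrices with standard dot products, the defining identity <Ax, y> = <x, A^* y> gives (Ax)^T y = x^T (A^*) y, i.e. x^T A^T y = x^T (A^*) y. Since this holds for all x, y, we must have A^* = A^T. Therefore
A^* =
[[1, 3, -1],
 [-3, 1, -3],
 [0, 2, 3]].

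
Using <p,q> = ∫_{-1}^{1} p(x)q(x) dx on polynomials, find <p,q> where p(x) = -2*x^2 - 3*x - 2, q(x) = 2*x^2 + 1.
<p,q> = -48/5

Expand the product: p(x)·q(x) = -4*x^4 - 6*x^3 - 6*x^2 - 3*x - 2.
∫_{-1}^{1} of each monomial x^k gives [2/(k+1) if k even, 0 if k odd]. Integrating term-by-term (or equivalently evaluating the antiderivative F(x) = -4*x^5/5 - 3*x^4/2 - 2*x^3 - 3*x^2/2 - 2*x at the endpoints):
  F(1) − F(−1) = -39/5 − (9/5) = -48/5.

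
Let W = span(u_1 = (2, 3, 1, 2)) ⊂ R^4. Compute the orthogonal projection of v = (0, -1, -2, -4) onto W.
proj_W(v) = (-13/9, -13/6, -13/18, -13/9)

Set up U = [u_1 | ... | u_1] ∈ R^(4×1). The projector onto W = col(U) is P = U (U^T U)^(-1) U^T.
Compute U^T U =
  [18],
and U^T v = (-13).
Solve U^T U · c = U^T v for the coefficients: c = (-13/18). The projection is proj_W(v) = U c.
Check: (v - proj_W(v)) · u_1 = 0  (should be 0).
Result: proj_W(v) = (-13/9, -13/6, -13/18, -13/9).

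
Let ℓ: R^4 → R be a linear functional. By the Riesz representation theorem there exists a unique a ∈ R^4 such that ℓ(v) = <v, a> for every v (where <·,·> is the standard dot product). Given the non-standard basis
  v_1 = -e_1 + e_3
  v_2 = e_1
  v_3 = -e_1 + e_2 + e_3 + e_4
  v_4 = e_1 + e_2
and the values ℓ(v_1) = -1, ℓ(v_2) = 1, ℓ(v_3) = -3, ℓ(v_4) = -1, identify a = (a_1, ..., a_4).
a = (1, -2, 0, 0)

Write a = (a_1, ..., a_4) in the standard basis. For each basis vector v_i, ℓ(v_i) = <v_i, a> is a linear equation in the a_j's. Collect the n equations into a matrix system V a = ℓ, where row i of V is v_i (expressed in the standard basis). Since V is invertible (lower-triangular with 1s on the diagonal, up to permutation), solve by back-substitution:
  V =
[[-1, 0, 1, 0],
 [1, 0, 0, 0],
 [-1, 1, 1, 1],
 [1, 1, 0, 0]]
  V a = (-1, 1, -3, -1)
Solving gives a = (1, -2, 0, 0).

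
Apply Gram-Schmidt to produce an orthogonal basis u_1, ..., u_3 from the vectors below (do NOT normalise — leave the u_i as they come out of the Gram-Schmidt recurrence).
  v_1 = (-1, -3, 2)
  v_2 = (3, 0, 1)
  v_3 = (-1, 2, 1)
Orthogonal basis:
  u_1 = (-1, -3, 2)
  u_2 = (41/14, -3/14, 8/7)
  u_3 = (-78/139, 182/139, 234/139)

Apply the Gram-Schmidt recurrence
  u_1 = v_1
  u_i = v_i − Σ_{j<i} ((v_i · u_j) / (u_j · u_j)) · u_j.

Step by step this gives:
  u_1 = (-1, -3, 2)
  u_2 = (41/14, -3/14, 8/7)
  u_3 = (-78/139, 182/139, 234/139)

Orthogonality check:
  u_2 · u_1 = 0 (should be 0)
  u_3 · u_1 = 0 (should be 0)
  u_3 · u_2 = 0 (should be 0)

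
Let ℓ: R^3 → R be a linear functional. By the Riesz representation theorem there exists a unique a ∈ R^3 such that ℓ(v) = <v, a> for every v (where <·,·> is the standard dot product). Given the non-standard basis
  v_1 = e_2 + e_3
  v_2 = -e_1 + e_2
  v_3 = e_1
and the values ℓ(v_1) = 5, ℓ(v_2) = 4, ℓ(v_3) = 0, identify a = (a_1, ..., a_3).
a = (0, 4, 1)

Write a = (a_1, ..., a_3) in the standard basis. For each basis vector v_i, ℓ(v_i) = <v_i, a> is a linear equation in the a_j's. Collect the n equations into a matrix system V a = ℓ, where row i of V is v_i (expressed in the standard basis). Since V is invertible (lower-triangular with 1s on the diagonal, up to permutation), solve by back-substitution:
  V =
[[0, 1, 1],
 [-1, 1, 0],
 [1, 0, 0]]
  V a = (5, 4, 0)
Solving gives a = (0, 4, 1).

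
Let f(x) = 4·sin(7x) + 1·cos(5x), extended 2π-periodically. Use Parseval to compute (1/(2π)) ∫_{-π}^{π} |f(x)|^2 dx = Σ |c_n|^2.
Σ |c_n|^2 = 17/2

Expand |f|^2 and use orthogonality of {sin(nx), cos(mx)} on [-π, π]:
  ∫_{-π}^{π} sin(nx)^2 dx = π, ∫ cos(mx)^2 dx = π, and cross terms integrate to 0.
So ∫_{-π}^{π} f(x)^2 dx = 4^2 · π + 1^2 · π = (16 + 1)π.
Divide by 2π: (16 + 1)/2 = 17/2.
By Parseval, this equals Σ |c_n|^2.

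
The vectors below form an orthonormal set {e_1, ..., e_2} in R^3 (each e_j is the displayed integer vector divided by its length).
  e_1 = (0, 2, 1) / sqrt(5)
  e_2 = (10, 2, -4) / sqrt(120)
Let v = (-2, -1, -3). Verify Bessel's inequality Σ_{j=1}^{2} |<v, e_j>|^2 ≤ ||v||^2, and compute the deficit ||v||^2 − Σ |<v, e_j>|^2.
Σ |<v, e_j>|^2 = 35/6; ||v||^2 = 14; deficit = 49/6

Write each e_j = u_j / sqrt(<u_j, u_j>) where u_j is the displayed integer vector. Then <v, e_j> = <v, u_j> / sqrt(<u_j, u_j>), so |<v, e_j>|^2 = <v, u_j>^2 / <u_j, u_j>.
Coefficients: <v, e_1> = -5/sqrt(5), <v, e_2> = -10/sqrt(120).
Square and sum: Σ |<v, e_j>|^2 = 35/6.
Compute ||v||^2 = v·v = 14.
Deficit = 14 − 35/6 = 49/6 ≥ 0, confirming Bessel's inequality. (The deficit equals ||v − Σ <v,e_j> e_j||^2, the squared distance from v to span{e_j}.)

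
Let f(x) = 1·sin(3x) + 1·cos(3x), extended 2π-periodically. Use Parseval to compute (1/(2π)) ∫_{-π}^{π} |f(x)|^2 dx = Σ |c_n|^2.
Σ |c_n|^2 = 1

Expand |f|^2 and use orthogonality of {sin(nx), cos(mx)} on [-π, π]:
  ∫_{-π}^{π} sin(nx)^2 dx = π, ∫ cos(mx)^2 dx = π, and cross terms integrate to 0.
So ∫_{-π}^{π} f(x)^2 dx = 1^2 · π + 1^2 · π = (1 + 1)π.
Divide by 2π: (1 + 1)/2 = 1.
By Parseval, this equals Σ |c_n|^2.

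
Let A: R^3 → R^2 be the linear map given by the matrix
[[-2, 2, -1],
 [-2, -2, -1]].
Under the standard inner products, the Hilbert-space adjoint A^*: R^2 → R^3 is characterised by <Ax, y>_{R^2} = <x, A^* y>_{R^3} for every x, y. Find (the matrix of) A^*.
A^* = A^T =
[[-2, -2],
 [2, -2],
 [-1, -1]]

For real matrices with standard dot products, the defining identity <Ax, y> = <x, A^* y> gives (Ax)^T y = x^T (A^*) y, i.e. x^T A^T y = x^T (A^*) y. Since this holds for all x, y, we must have A^* = A^T. Therefore
A^* =
[[-2, -2],
 [2, -2],
 [-1, -1]].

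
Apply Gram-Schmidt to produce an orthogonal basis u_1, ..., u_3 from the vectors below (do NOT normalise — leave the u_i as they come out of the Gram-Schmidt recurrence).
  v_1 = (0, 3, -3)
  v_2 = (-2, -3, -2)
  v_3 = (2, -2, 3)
Orthogonal basis:
  u_1 = (0, 3, -3)
  u_2 = (-2, -5/2, -5/2)
  u_3 = (40/33, -16/33, -16/33)

Apply the Gram-Schmidt recurrence
  u_1 = v_1
  u_i = v_i − Σ_{j<i} ((v_i · u_j) / (u_j · u_j)) · u_j.

Step by step this gives:
  u_1 = (0, 3, -3)
  u_2 = (-2, -5/2, -5/2)
  u_3 = (40/33, -16/33, -16/33)

Orthogonality check:
  u_2 · u_1 = 0 (should be 0)
  u_3 · u_1 = 0 (should be 0)
  u_3 · u_2 = 0 (should be 0)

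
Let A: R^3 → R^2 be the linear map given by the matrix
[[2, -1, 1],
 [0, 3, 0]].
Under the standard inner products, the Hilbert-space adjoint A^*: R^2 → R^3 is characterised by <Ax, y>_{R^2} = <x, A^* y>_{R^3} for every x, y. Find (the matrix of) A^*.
A^* = A^T =
[[2, 0],
 [-1, 3],
 [1, 0]]

For real matrices with standard dot products, the defining identity <Ax, y> = <x, A^* y> gives (Ax)^T y = x^T (A^*) y, i.e. x^T A^T y = x^T (A^*) y. Since this holds for all x, y, we must have A^* = A^T. Therefore
A^* =
[[2, 0],
 [-1, 3],
 [1, 0]].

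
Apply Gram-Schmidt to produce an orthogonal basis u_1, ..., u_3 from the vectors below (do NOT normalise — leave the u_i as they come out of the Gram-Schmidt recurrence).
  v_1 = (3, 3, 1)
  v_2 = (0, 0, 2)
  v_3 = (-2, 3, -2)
Orthogonal basis:
  u_1 = (3, 3, 1)
  u_2 = (-6/19, -6/19, 36/19)
  u_3 = (-5/2, 5/2, 0)

Apply the Gram-Schmidt recurrence
  u_1 = v_1
  u_i = v_i − Σ_{j<i} ((v_i · u_j) / (u_j · u_j)) · u_j.

Step by step this gives:
  u_1 = (3, 3, 1)
  u_2 = (-6/19, -6/19, 36/19)
  u_3 = (-5/2, 5/2, 0)

Orthogonality check:
  u_2 · u_1 = 0 (should be 0)
  u_3 · u_1 = 0 (should be 0)
  u_3 · u_2 = 0 (should be 0)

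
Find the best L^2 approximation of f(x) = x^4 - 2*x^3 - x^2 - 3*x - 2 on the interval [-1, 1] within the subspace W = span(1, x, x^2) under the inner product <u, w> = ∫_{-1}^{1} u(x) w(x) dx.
g(x) = -x^2/7 - 21*x/5 - 73/35

The best approximation g ∈ W is the orthogonal projection of f onto W. Writing g = a_0 + a_1 x + a_2 x^2, the coefficients solve the normal equations G · a = b where
  G_{ij} = <φ_i, φ_j> and b_i = <f, φ_i>, with φ_0 = 1, φ_1 = x, φ_2 = x^2.
G =
  [2, 0, 2/3]
  [0, 2/3, 0]
  [2/3, 0, 2/5],
b = (-64/15, -14/5, -152/105).
Solving gives a_0 = -73/35, a_1 = -21/5, a_2 = -1/7, so
  g(x) = -x^2/7 - 21*x/5 - 73/35.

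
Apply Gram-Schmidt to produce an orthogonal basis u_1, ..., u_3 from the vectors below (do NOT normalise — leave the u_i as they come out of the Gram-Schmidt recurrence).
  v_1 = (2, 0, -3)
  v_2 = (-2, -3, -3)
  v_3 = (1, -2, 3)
Orthogonal basis:
  u_1 = (2, 0, -3)
  u_2 = (-36/13, -3, -24/13)
  u_3 = (51/29, -68/29, 34/29)

Apply the Gram-Schmidt recurrence
  u_1 = v_1
  u_i = v_i − Σ_{j<i} ((v_i · u_j) / (u_j · u_j)) · u_j.

Step by step this gives:
  u_1 = (2, 0, -3)
  u_2 = (-36/13, -3, -24/13)
  u_3 = (51/29, -68/29, 34/29)

Orthogonality check:
  u_2 · u_1 = 0 (should be 0)
  u_3 · u_1 = 0 (should be 0)
  u_3 · u_2 = 0 (should be 0)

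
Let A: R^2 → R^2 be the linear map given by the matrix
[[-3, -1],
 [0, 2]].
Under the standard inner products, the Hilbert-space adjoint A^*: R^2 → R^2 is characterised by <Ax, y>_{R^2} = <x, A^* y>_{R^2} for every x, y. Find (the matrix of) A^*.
A^* = A^T =
[[-3, 0],
 [-1, 2]]

For real matrices with standard dot products, the defining identity <Ax, y> = <x, A^* y> gives (Ax)^T y = x^T (A^*) y, i.e. x^T A^T y = x^T (A^*) y. Since this holds for all x, y, we must have A^* = A^T. Therefore
A^* =
[[-3, 0],
 [-1, 2]].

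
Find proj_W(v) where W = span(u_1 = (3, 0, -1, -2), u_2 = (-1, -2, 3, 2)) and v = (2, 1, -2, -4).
proj_W(v) = (52/19, 23/19, -48/19, -50/19)

Set up U = [u_1 | ... | u_2] ∈ R^(4×2). The projector onto W = col(U) is P = U (U^T U)^(-1) U^T.
Compute U^T U =
  [14, -10]
  [-10, 18],
and U^T v = (16, -18).
Solve U^T U · c = U^T v for the coefficients: c = (27/38, -23/38). The projection is proj_W(v) = U c.
Check: (v - proj_W(v)) · u_1 = 0  (should be 0).
Check: (v - proj_W(v)) · u_2 = 0  (should be 0).
Result: proj_W(v) = (52/19, 23/19, -48/19, -50/19).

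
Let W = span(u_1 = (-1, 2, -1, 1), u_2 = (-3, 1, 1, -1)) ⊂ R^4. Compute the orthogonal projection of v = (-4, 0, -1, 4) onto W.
proj_W(v) = (-51/25, 196/75, -13/15, 13/15)

Set up U = [u_1 | ... | u_2] ∈ R^(4×2). The projector onto W = col(U) is P = U (U^T U)^(-1) U^T.
Compute U^T U =
  [7, 3]
  [3, 12],
and U^T v = (9, 7).
Solve U^T U · c = U^T v for the coefficients: c = (29/25, 22/75). The projection is proj_W(v) = U c.
Check: (v - proj_W(v)) · u_1 = 0  (should be 0).
Check: (v - proj_W(v)) · u_2 = 0  (should be 0).
Result: proj_W(v) = (-51/25, 196/75, -13/15, 13/15).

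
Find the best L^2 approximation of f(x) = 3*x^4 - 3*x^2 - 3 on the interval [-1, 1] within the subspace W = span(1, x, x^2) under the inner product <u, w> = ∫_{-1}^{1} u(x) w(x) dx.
g(x) = -3*x^2/7 - 114/35

The best approximation g ∈ W is the orthogonal projection of f onto W. Writing g = a_0 + a_1 x + a_2 x^2, the coefficients solve the normal equations G · a = b where
  G_{ij} = <φ_i, φ_j> and b_i = <f, φ_i>, with φ_0 = 1, φ_1 = x, φ_2 = x^2.
G =
  [2, 0, 2/3]
  [0, 2/3, 0]
  [2/3, 0, 2/5],
b = (-34/5, 0, -82/35).
Solving gives a_0 = -114/35, a_1 = 0, a_2 = -3/7, so
  g(x) = -3*x^2/7 - 114/35.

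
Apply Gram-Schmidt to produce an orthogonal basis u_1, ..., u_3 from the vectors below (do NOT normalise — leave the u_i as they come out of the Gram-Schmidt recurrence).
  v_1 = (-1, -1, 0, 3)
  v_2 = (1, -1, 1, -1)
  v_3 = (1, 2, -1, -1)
Orthogonal basis:
  u_1 = (-1, -1, 0, 3)
  u_2 = (8/11, -14/11, 1, -2/11)
  u_3 = (37/35, 2/5, -6/35, 17/35)

Apply the Gram-Schmidt recurrence
  u_1 = v_1
  u_i = v_i − Σ_{j<i} ((v_i · u_j) / (u_j · u_j)) · u_j.

Step by step this gives:
  u_1 = (-1, -1, 0, 3)
  u_2 = (8/11, -14/11, 1, -2/11)
  u_3 = (37/35, 2/5, -6/35, 17/35)

Orthogonality check:
  u_2 · u_1 = 0 (should be 0)
  u_3 · u_1 = 0 (should be 0)
  u_3 · u_2 = 0 (should be 0)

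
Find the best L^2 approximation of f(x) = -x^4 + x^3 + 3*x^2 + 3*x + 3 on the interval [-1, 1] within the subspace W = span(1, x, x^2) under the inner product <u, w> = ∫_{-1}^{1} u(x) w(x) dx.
g(x) = 15*x^2/7 + 18*x/5 + 108/35

The best approximation g ∈ W is the orthogonal projection of f onto W. Writing g = a_0 + a_1 x + a_2 x^2, the coefficients solve the normal equations G · a = b where
  G_{ij} = <φ_i, φ_j> and b_i = <f, φ_i>, with φ_0 = 1, φ_1 = x, φ_2 = x^2.
G =
  [2, 0, 2/3]
  [0, 2/3, 0]
  [2/3, 0, 2/5],
b = (38/5, 12/5, 102/35).
Solving gives a_0 = 108/35, a_1 = 18/5, a_2 = 15/7, so
  g(x) = 15*x^2/7 + 18*x/5 + 108/35.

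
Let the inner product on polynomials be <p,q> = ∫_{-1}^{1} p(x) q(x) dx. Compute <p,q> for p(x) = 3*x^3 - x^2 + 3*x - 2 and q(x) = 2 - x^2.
<p,q> = -38/5

Expand the product: p(x)·q(x) = -3*x^5 + x^4 + 3*x^3 + 6*x - 4.
∫_{-1}^{1} of each monomial x^k gives [2/(k+1) if k even, 0 if k odd]. Integrating term-by-term (or equivalently evaluating the antiderivative F(x) = -x^6/2 + x^5/5 + 3*x^4/4 + 3*x^2 - 4*x at the endpoints):
  F(1) − F(−1) = -11/20 − (141/20) = -38/5.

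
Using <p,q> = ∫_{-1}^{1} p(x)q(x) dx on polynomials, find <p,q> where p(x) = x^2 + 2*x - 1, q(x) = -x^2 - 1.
<p,q> = 8/5

Expand the product: p(x)·q(x) = -x^4 - 2*x^3 - 2*x + 1.
∫_{-1}^{1} of each monomial x^k gives [2/(k+1) if k even, 0 if k odd]. Integrating term-by-term (or equivalently evaluating the antiderivative F(x) = -x^5/5 - x^4/2 - x^2 + x at the endpoints):
  F(1) − F(−1) = -7/10 − (-23/10) = 8/5.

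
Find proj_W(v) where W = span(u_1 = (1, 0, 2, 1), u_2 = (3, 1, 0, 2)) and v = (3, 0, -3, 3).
proj_W(v) = (195/59, 90/59, -150/59, 105/59)

Set up U = [u_1 | ... | u_2] ∈ R^(4×2). The projector onto W = col(U) is P = U (U^T U)^(-1) U^T.
Compute U^T U =
  [6, 5]
  [5, 14],
and U^T v = (0, 15).
Solve U^T U · c = U^T v for the coefficients: c = (-75/59, 90/59). The projection is proj_W(v) = U c.
Check: (v - proj_W(v)) · u_1 = 0  (should be 0).
Check: (v - proj_W(v)) · u_2 = 0  (should be 0).
Result: proj_W(v) = (195/59, 90/59, -150/59, 105/59).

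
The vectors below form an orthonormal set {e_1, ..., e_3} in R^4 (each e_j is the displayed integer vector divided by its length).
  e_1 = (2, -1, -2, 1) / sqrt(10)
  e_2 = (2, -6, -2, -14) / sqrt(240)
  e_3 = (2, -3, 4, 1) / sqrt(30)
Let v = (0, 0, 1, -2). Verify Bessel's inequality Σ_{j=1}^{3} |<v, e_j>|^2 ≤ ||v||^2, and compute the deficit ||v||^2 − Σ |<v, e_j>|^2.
Σ |<v, e_j>|^2 = 91/20; ||v||^2 = 5; deficit = 9/20

Write each e_j = u_j / sqrt(<u_j, u_j>) where u_j is the displayed integer vector. Then <v, e_j> = <v, u_j> / sqrt(<u_j, u_j>), so |<v, e_j>|^2 = <v, u_j>^2 / <u_j, u_j>.
Coefficients: <v, e_1> = -4/sqrt(10), <v, e_2> = 26/sqrt(240), <v, e_3> = 2/sqrt(30).
Square and sum: Σ |<v, e_j>|^2 = 91/20.
Compute ||v||^2 = v·v = 5.
Deficit = 5 − 91/20 = 9/20 ≥ 0, confirming Bessel's inequality. (The deficit equals ||v − Σ <v,e_j> e_j||^2, the squared distance from v to span{e_j}.)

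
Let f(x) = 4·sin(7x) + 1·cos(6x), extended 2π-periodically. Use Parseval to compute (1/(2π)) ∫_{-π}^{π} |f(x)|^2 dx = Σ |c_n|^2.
Σ |c_n|^2 = 17/2

Expand |f|^2 and use orthogonality of {sin(nx), cos(mx)} on [-π, π]:
  ∫_{-π}^{π} sin(nx)^2 dx = π, ∫ cos(mx)^2 dx = π, and cross terms integrate to 0.
So ∫_{-π}^{π} f(x)^2 dx = 4^2 · π + 1^2 · π = (16 + 1)π.
Divide by 2π: (16 + 1)/2 = 17/2.
By Parseval, this equals Σ |c_n|^2.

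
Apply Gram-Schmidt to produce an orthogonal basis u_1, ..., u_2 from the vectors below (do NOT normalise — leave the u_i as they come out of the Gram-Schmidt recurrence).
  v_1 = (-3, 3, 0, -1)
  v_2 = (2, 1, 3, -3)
Orthogonal basis:
  u_1 = (-3, 3, 0, -1)
  u_2 = (2, 1, 3, -3)

Apply the Gram-Schmidt recurrence
  u_1 = v_1
  u_i = v_i − Σ_{j<i} ((v_i · u_j) / (u_j · u_j)) · u_j.

Step by step this gives:
  u_1 = (-3, 3, 0, -1)
  u_2 = (2, 1, 3, -3)

Orthogonality check:
  u_2 · u_1 = 0 (should be 0)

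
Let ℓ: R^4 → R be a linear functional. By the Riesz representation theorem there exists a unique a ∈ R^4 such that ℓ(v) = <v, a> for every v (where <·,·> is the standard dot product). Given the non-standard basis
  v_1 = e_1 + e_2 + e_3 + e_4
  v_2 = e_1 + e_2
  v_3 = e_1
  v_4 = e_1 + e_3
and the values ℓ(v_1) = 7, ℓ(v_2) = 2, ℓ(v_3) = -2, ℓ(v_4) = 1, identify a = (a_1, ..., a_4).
a = (-2, 4, 3, 2)

Write a = (a_1, ..., a_4) in the standard basis. For each basis vector v_i, ℓ(v_i) = <v_i, a> is a linear equation in the a_j's. Collect the n equations into a matrix system V a = ℓ, where row i of V is v_i (expressed in the standard basis). Since V is invertible (lower-triangular with 1s on the diagonal, up to permutation), solve by back-substitution:
  V =
[[1, 1, 1, 1],
 [1, 1, 0, 0],
 [1, 0, 0, 0],
 [1, 0, 1, 0]]
  V a = (7, 2, -2, 1)
Solving gives a = (-2, 4, 3, 2).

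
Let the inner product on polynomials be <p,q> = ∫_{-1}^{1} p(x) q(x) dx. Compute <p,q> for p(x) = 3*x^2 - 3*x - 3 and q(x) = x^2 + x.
<p,q> = -14/5

Expand the product: p(x)·q(x) = 3*x^4 - 6*x^2 - 3*x.
∫_{-1}^{1} of each monomial x^k gives [2/(k+1) if k even, 0 if k odd]. Integrating term-by-term (or equivalently evaluating the antiderivative F(x) = 3*x^5/5 - 2*x^3 - 3*x^2/2 at the endpoints):
  F(1) − F(−1) = -29/10 − (-1/10) = -14/5.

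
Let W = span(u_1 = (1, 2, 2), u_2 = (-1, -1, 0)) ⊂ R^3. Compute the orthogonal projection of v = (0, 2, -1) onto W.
proj_W(v) = (10/9, 8/9, -4/9)

Set up U = [u_1 | ... | u_2] ∈ R^(3×2). The projector onto W = col(U) is P = U (U^T U)^(-1) U^T.
Compute U^T U =
  [9, -3]
  [-3, 2],
and U^T v = (2, -2).
Solve U^T U · c = U^T v for the coefficients: c = (-2/9, -4/3). The projection is proj_W(v) = U c.
Check: (v - proj_W(v)) · u_1 = 0  (should be 0).
Check: (v - proj_W(v)) · u_2 = 0  (should be 0).
Result: proj_W(v) = (10/9, 8/9, -4/9).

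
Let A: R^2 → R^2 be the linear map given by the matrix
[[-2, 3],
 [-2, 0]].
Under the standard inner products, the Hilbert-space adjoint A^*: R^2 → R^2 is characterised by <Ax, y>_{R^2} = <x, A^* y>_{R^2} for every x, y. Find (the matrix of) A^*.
A^* = A^T =
[[-2, -2],
 [3, 0]]

For real matrices with standard dot products, the defining identity <Ax, y> = <x, A^* y> gives (Ax)^T y = x^T (A^*) y, i.e. x^T A^T y = x^T (A^*) y. Since this holds for all x, y, we must have A^* = A^T. Therefore
A^* =
[[-2, -2],
 [3, 0]].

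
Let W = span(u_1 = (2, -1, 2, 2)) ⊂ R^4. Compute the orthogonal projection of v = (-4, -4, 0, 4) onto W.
proj_W(v) = (8/13, -4/13, 8/13, 8/13)

Set up U = [u_1 | ... | u_1] ∈ R^(4×1). The projector onto W = col(U) is P = U (U^T U)^(-1) U^T.
Compute U^T U =
  [13],
and U^T v = (4).
Solve U^T U · c = U^T v for the coefficients: c = (4/13). The projection is proj_W(v) = U c.
Check: (v - proj_W(v)) · u_1 = 0  (should be 0).
Result: proj_W(v) = (8/13, -4/13, 8/13, 8/13).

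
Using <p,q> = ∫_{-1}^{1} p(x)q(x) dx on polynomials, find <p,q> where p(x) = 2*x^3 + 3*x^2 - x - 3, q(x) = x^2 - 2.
<p,q> = 36/5

Expand the product: p(x)·q(x) = 2*x^5 + 3*x^4 - 5*x^3 - 9*x^2 + 2*x + 6.
∫_{-1}^{1} of each monomial x^k gives [2/(k+1) if k even, 0 if k odd]. Integrating term-by-term (or equivalently evaluating the antiderivative F(x) = x^6/3 + 3*x^5/5 - 5*x^4/4 - 3*x^3 + x^2 + 6*x at the endpoints):
  F(1) − F(−1) = 221/60 − (-211/60) = 36/5.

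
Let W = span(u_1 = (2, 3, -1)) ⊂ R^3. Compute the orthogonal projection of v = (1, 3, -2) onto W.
proj_W(v) = (13/7, 39/14, -13/14)

Set up U = [u_1 | ... | u_1] ∈ R^(3×1). The projector onto W = col(U) is P = U (U^T U)^(-1) U^T.
Compute U^T U =
  [14],
and U^T v = (13).
Solve U^T U · c = U^T v for the coefficients: c = (13/14). The projection is proj_W(v) = U c.
Check: (v - proj_W(v)) · u_1 = 0  (should be 0).
Result: proj_W(v) = (13/7, 39/14, -13/14).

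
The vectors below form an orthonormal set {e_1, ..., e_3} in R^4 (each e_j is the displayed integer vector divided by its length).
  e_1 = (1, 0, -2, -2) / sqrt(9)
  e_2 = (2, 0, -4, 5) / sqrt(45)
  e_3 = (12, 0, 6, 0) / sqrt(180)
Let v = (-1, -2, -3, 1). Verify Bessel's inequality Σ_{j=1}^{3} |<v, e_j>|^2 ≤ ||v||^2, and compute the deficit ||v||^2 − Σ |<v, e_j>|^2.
Σ |<v, e_j>|^2 = 11; ||v||^2 = 15; deficit = 4

Write each e_j = u_j / sqrt(<u_j, u_j>) where u_j is the displayed integer vector. Then <v, e_j> = <v, u_j> / sqrt(<u_j, u_j>), so |<v, e_j>|^2 = <v, u_j>^2 / <u_j, u_j>.
Coefficients: <v, e_1> = 3/sqrt(9), <v, e_2> = 15/sqrt(45), <v, e_3> = -30/sqrt(180).
Square and sum: Σ |<v, e_j>|^2 = 11.
Compute ||v||^2 = v·v = 15.
Deficit = 15 − 11 = 4 ≥ 0, confirming Bessel's inequality. (The deficit equals ||v − Σ <v,e_j> e_j||^2, the squared distance from v to span{e_j}.)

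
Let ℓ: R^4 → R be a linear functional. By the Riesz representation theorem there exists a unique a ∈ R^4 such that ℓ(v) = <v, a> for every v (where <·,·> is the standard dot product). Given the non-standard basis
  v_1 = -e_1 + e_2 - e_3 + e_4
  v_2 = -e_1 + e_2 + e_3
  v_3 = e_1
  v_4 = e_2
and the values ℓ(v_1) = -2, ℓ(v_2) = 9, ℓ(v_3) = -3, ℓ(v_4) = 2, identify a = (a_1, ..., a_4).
a = (-3, 2, 4, -3)

Write a = (a_1, ..., a_4) in the standard basis. For each basis vector v_i, ℓ(v_i) = <v_i, a> is a linear equation in the a_j's. Collect the n equations into a matrix system V a = ℓ, where row i of V is v_i (expressed in the standard basis). Since V is invertible (lower-triangular with 1s on the diagonal, up to permutation), solve by back-substitution:
  V =
[[-1, 1, -1, 1],
 [-1, 1, 1, 0],
 [1, 0, 0, 0],
 [0, 1, 0, 0]]
  V a = (-2, 9, -3, 2)
Solving gives a = (-3, 2, 4, -3).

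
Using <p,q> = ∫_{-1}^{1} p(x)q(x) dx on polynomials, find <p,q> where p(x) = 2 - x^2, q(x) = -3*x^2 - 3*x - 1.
<p,q> = -92/15

Expand the product: p(x)·q(x) = 3*x^4 + 3*x^3 - 5*x^2 - 6*x - 2.
∫_{-1}^{1} of each monomial x^k gives [2/(k+1) if k even, 0 if k odd]. Integrating term-by-term (or equivalently evaluating the antiderivative F(x) = 3*x^5/5 + 3*x^4/4 - 5*x^3/3 - 3*x^2 - 2*x at the endpoints):
  F(1) − F(−1) = -319/60 − (49/60) = -92/15.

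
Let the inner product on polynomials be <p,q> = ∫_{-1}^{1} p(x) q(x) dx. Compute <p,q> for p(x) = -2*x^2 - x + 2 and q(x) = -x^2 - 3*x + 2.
<p,q> = 34/5

Expand the product: p(x)·q(x) = 2*x^4 + 7*x^3 - 3*x^2 - 8*x + 4.
∫_{-1}^{1} of each monomial x^k gives [2/(k+1) if k even, 0 if k odd]. Integrating term-by-term (or equivalently evaluating the antiderivative F(x) = 2*x^5/5 + 7*x^4/4 - x^3 - 4*x^2 + 4*x at the endpoints):
  F(1) − F(−1) = 23/20 − (-113/20) = 34/5.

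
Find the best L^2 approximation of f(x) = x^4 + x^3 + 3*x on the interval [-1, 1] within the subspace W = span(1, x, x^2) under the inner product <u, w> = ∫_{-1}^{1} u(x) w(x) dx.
g(x) = 6*x^2/7 + 18*x/5 - 3/35

The best approximation g ∈ W is the orthogonal projection of f onto W. Writing g = a_0 + a_1 x + a_2 x^2, the coefficients solve the normal equations G · a = b where
  G_{ij} = <φ_i, φ_j> and b_i = <f, φ_i>, with φ_0 = 1, φ_1 = x, φ_2 = x^2.
G =
  [2, 0, 2/3]
  [0, 2/3, 0]
  [2/3, 0, 2/5],
b = (2/5, 12/5, 2/7).
Solving gives a_0 = -3/35, a_1 = 18/5, a_2 = 6/7, so
  g(x) = 6*x^2/7 + 18*x/5 - 3/35.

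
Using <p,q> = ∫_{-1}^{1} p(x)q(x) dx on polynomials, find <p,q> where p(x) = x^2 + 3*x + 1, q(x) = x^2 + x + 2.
<p,q> = 42/5

Expand the product: p(x)·q(x) = x^4 + 4*x^3 + 6*x^2 + 7*x + 2.
∫_{-1}^{1} of each monomial x^k gives [2/(k+1) if k even, 0 if k odd]. Integrating term-by-term (or equivalently evaluating the antiderivative F(x) = x^5/5 + x^4 + 2*x^3 + 7*x^2/2 + 2*x at the endpoints):
  F(1) − F(−1) = 87/10 − (3/10) = 42/5.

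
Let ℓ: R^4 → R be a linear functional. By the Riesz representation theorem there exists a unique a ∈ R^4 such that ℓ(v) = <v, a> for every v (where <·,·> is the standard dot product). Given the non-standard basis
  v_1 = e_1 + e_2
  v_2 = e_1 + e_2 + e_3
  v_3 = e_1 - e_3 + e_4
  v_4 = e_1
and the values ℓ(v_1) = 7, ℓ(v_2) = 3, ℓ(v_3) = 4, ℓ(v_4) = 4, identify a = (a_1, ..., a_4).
a = (4, 3, -4, -4)

Write a = (a_1, ..., a_4) in the standard basis. For each basis vector v_i, ℓ(v_i) = <v_i, a> is a linear equation in the a_j's. Collect the n equations into a matrix system V a = ℓ, where row i of V is v_i (expressed in the standard basis). Since V is invertible (lower-triangular with 1s on the diagonal, up to permutation), solve by back-substitution:
  V =
[[1, 1, 0, 0],
 [1, 1, 1, 0],
 [1, 0, -1, 1],
 [1, 0, 0, 0]]
  V a = (7, 3, 4, 4)
Solving gives a = (4, 3, -4, -4).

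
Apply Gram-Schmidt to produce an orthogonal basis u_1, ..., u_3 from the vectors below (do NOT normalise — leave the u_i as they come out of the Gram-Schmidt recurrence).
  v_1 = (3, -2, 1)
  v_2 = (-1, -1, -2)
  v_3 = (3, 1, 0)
Orthogonal basis:
  u_1 = (3, -2, 1)
  u_2 = (-5/14, -10/7, -25/14)
  u_3 = (4/3, 4/3, -4/3)

Apply the Gram-Schmidt recurrence
  u_1 = v_1
  u_i = v_i − Σ_{j<i} ((v_i · u_j) / (u_j · u_j)) · u_j.

Step by step this gives:
  u_1 = (3, -2, 1)
  u_2 = (-5/14, -10/7, -25/14)
  u_3 = (4/3, 4/3, -4/3)

Orthogonality check:
  u_2 · u_1 = 0 (should be 0)
  u_3 · u_1 = 0 (should be 0)
  u_3 · u_2 = 0 (should be 0)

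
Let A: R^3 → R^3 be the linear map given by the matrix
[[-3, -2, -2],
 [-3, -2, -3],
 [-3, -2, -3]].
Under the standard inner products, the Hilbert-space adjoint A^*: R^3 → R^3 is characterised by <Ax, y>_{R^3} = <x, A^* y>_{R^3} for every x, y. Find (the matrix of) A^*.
A^* = A^T =
[[-3, -3, -3],
 [-2, -2, -2],
 [-2, -3, -3]]

For real matrices with standard dot products, the defining identity <Ax, y> = <x, A^* y> gives (Ax)^T y = x^T (A^*) y, i.e. x^T A^T y = x^T (A^*) y. Since this holds for all x, y, we must have A^* = A^T. Therefore
A^* =
[[-3, -3, -3],
 [-2, -2, -2],
 [-2, -3, -3]].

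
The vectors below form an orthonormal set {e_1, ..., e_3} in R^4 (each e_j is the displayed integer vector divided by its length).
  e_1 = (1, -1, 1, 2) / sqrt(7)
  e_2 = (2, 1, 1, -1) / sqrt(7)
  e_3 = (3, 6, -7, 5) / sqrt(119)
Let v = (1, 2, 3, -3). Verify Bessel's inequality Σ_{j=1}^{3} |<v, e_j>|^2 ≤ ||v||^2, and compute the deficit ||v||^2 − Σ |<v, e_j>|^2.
Σ |<v, e_j>|^2 = 2413/119; ||v||^2 = 23; deficit = 324/119

Write each e_j = u_j / sqrt(<u_j, u_j>) where u_j is the displayed integer vector. Then <v, e_j> = <v, u_j> / sqrt(<u_j, u_j>), so |<v, e_j>|^2 = <v, u_j>^2 / <u_j, u_j>.
Coefficients: <v, e_1> = -4/sqrt(7), <v, e_2> = 10/sqrt(7), <v, e_3> = -21/sqrt(119).
Square and sum: Σ |<v, e_j>|^2 = 2413/119.
Compute ||v||^2 = v·v = 23.
Deficit = 23 − 2413/119 = 324/119 ≥ 0, confirming Bessel's inequality. (The deficit equals ||v − Σ <v,e_j> e_j||^2, the squared distance from v to span{e_j}.)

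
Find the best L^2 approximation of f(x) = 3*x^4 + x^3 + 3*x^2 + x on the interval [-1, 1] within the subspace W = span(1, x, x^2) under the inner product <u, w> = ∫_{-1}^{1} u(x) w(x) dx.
g(x) = 39*x^2/7 + 8*x/5 - 9/35

The best approximation g ∈ W is the orthogonal projection of f onto W. Writing g = a_0 + a_1 x + a_2 x^2, the coefficients solve the normal equations G · a = b where
  G_{ij} = <φ_i, φ_j> and b_i = <f, φ_i>, with φ_0 = 1, φ_1 = x, φ_2 = x^2.
G =
  [2, 0, 2/3]
  [0, 2/3, 0]
  [2/3, 0, 2/5],
b = (16/5, 16/15, 72/35).
Solving gives a_0 = -9/35, a_1 = 8/5, a_2 = 39/7, so
  g(x) = 39*x^2/7 + 8*x/5 - 9/35.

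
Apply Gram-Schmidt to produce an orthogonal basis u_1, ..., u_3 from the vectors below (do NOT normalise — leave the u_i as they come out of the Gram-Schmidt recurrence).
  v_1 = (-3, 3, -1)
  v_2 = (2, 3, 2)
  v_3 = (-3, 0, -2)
Orthogonal basis:
  u_1 = (-3, 3, -1)
  u_2 = (41/19, 54/19, 39/19)
  u_3 = (27/322, 6/161, -45/322)

Apply the Gram-Schmidt recurrence
  u_1 = v_1
  u_i = v_i − Σ_{j<i} ((v_i · u_j) / (u_j · u_j)) · u_j.

Step by step this gives:
  u_1 = (-3, 3, -1)
  u_2 = (41/19, 54/19, 39/19)
  u_3 = (27/322, 6/161, -45/322)

Orthogonality check:
  u_2 · u_1 = 0 (should be 0)
  u_3 · u_1 = 0 (should be 0)
  u_3 · u_2 = 0 (should be 0)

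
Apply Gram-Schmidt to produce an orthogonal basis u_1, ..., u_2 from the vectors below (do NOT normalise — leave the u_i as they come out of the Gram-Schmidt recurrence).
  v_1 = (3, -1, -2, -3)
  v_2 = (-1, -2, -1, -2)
Orthogonal basis:
  u_1 = (3, -1, -2, -3)
  u_2 = (-44/23, -39/23, -9/23, -25/23)

Apply the Gram-Schmidt recurrence
  u_1 = v_1
  u_i = v_i − Σ_{j<i} ((v_i · u_j) / (u_j · u_j)) · u_j.

Step by step this gives:
  u_1 = (3, -1, -2, -3)
  u_2 = (-44/23, -39/23, -9/23, -25/23)

Orthogonality check:
  u_2 · u_1 = 0 (should be 0)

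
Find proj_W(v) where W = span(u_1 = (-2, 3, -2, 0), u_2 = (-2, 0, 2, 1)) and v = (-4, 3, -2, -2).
proj_W(v) = (-446/153, 63/17, -310/153, 2/9)

Set up U = [u_1 | ... | u_2] ∈ R^(4×2). The projector onto W = col(U) is P = U (U^T U)^(-1) U^T.
Compute U^T U =
  [17, 0]
  [0, 9],
and U^T v = (21, 2).
Solve U^T U · c = U^T v for the coefficients: c = (21/17, 2/9). The projection is proj_W(v) = U c.
Check: (v - proj_W(v)) · u_1 = 0  (should be 0).
Check: (v - proj_W(v)) · u_2 = 0  (should be 0).
Result: proj_W(v) = (-446/153, 63/17, -310/153, 2/9).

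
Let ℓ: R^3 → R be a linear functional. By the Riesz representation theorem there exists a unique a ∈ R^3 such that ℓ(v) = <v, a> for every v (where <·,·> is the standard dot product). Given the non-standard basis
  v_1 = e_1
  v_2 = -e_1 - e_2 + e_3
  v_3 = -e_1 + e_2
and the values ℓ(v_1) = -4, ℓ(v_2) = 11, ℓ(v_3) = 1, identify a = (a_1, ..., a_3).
a = (-4, -3, 4)

Write a = (a_1, ..., a_3) in the standard basis. For each basis vector v_i, ℓ(v_i) = <v_i, a> is a linear equation in the a_j's. Collect the n equations into a matrix system V a = ℓ, where row i of V is v_i (expressed in the standard basis). Since V is invertible (lower-triangular with 1s on the diagonal, up to permutation), solve by back-substitution:
  V =
[[1, 0, 0],
 [-1, -1, 1],
 [-1, 1, 0]]
  V a = (-4, 11, 1)
Solving gives a = (-4, -3, 4).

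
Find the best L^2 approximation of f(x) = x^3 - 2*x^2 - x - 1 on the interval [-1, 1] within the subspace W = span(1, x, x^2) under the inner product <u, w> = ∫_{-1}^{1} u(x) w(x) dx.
g(x) = -2*x^2 - 2*x/5 - 1

The best approximation g ∈ W is the orthogonal projection of f onto W. Writing g = a_0 + a_1 x + a_2 x^2, the coefficients solve the normal equations G · a = b where
  G_{ij} = <φ_i, φ_j> and b_i = <f, φ_i>, with φ_0 = 1, φ_1 = x, φ_2 = x^2.
G =
  [2, 0, 2/3]
  [0, 2/3, 0]
  [2/3, 0, 2/5],
b = (-10/3, -4/15, -22/15).
Solving gives a_0 = -1, a_1 = -2/5, a_2 = -2, so
  g(x) = -2*x^2 - 2*x/5 - 1.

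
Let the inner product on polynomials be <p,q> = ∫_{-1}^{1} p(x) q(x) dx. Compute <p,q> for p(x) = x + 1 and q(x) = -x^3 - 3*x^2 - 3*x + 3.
<p,q> = 8/5

Expand the product: p(x)·q(x) = -x^4 - 4*x^3 - 6*x^2 + 3.
∫_{-1}^{1} of each monomial x^k gives [2/(k+1) if k even, 0 if k odd]. Integrating term-by-term (or equivalently evaluating the antiderivative F(x) = -x^5/5 - x^4 - 2*x^3 + 3*x at the endpoints):
  F(1) − F(−1) = -1/5 − (-9/5) = 8/5.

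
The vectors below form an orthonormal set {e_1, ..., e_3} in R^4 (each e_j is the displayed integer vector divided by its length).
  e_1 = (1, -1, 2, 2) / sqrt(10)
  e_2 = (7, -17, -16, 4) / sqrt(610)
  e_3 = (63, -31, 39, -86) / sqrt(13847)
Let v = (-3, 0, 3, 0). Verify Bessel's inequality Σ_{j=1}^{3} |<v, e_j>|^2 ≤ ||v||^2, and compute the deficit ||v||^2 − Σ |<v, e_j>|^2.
Σ |<v, e_j>|^2 = 2061/227; ||v||^2 = 18; deficit = 2025/227

Write each e_j = u_j / sqrt(<u_j, u_j>) where u_j is the displayed integer vector. Then <v, e_j> = <v, u_j> / sqrt(<u_j, u_j>), so |<v, e_j>|^2 = <v, u_j>^2 / <u_j, u_j>.
Coefficients: <v, e_1> = 3/sqrt(10), <v, e_2> = -69/sqrt(610), <v, e_3> = -72/sqrt(13847).
Square and sum: Σ |<v, e_j>|^2 = 2061/227.
Compute ||v||^2 = v·v = 18.
Deficit = 18 − 2061/227 = 2025/227 ≥ 0, confirming Bessel's inequality. (The deficit equals ||v − Σ <v,e_j> e_j||^2, the squared distance from v to span{e_j}.)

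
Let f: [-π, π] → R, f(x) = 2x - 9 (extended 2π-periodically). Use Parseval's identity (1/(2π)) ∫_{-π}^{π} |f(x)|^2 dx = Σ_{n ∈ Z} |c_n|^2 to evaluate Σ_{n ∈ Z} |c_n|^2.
Σ |c_n|^2 = 4π^2/3 + 81

Expand and integrate term by term over [-π, π]:
  ∫ (2x)^2 dx = 4·(2π^3/3); ∫ 2·2·(-9)·x dx = 0 (odd integrand); ∫ (-9)^2 dx = 81·2π.
So (1/(2π)) ∫_{-π}^{π} (2x - 9)^2 dx = 4π^2/3 + 81 = 4π^2/3 + 81.
Parseval ⇒ Σ |c_n|^2 = 4π^2/3 + 81.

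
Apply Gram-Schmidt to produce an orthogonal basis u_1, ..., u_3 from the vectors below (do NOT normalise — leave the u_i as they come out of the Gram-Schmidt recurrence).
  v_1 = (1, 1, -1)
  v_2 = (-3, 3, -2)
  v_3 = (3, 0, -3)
Orthogonal basis:
  u_1 = (1, 1, -1)
  u_2 = (-11/3, 7/3, -4/3)
  u_3 = (-15/62, -75/62, -45/31)

Apply the Gram-Schmidt recurrence
  u_1 = v_1
  u_i = v_i − Σ_{j<i} ((v_i · u_j) / (u_j · u_j)) · u_j.

Step by step this gives:
  u_1 = (1, 1, -1)
  u_2 = (-11/3, 7/3, -4/3)
  u_3 = (-15/62, -75/62, -45/31)

Orthogonality check:
  u_2 · u_1 = 0 (should be 0)
  u_3 · u_1 = 0 (should be 0)
  u_3 · u_2 = 0 (should be 0)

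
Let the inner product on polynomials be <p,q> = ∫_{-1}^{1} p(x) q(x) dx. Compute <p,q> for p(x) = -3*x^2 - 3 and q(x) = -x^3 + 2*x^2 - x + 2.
<p,q> = -112/5

Expand the product: p(x)·q(x) = 3*x^5 - 6*x^4 + 6*x^3 - 12*x^2 + 3*x - 6.
∫_{-1}^{1} of each monomial x^k gives [2/(k+1) if k even, 0 if k odd]. Integrating term-by-term (or equivalently evaluating the antiderivative F(x) = x^6/2 - 6*x^5/5 + 3*x^4/2 - 4*x^3 + 3*x^2/2 - 6*x at the endpoints):
  F(1) − F(−1) = -77/10 − (147/10) = -112/5.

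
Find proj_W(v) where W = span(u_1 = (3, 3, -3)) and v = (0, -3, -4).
proj_W(v) = (1/3, 1/3, -1/3)

Set up U = [u_1 | ... | u_1] ∈ R^(3×1). The projector onto W = col(U) is P = U (U^T U)^(-1) U^T.
Compute U^T U =
  [27],
and U^T v = (3).
Solve U^T U · c = U^T v for the coefficients: c = (1/9). The projection is proj_W(v) = U c.
Check: (v - proj_W(v)) · u_1 = 0  (should be 0).
Result: proj_W(v) = (1/3, 1/3, -1/3).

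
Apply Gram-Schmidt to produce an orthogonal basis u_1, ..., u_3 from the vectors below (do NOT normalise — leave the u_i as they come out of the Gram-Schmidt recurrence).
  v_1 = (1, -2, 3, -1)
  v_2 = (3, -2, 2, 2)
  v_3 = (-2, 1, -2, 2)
Orthogonal basis:
  u_1 = (1, -2, 3, -1)
  u_2 = (34/15, -8/15, -1/5, 41/15)
  u_3 = (-130/97, -55/97, 40/97, 100/97)

Apply the Gram-Schmidt recurrence
  u_1 = v_1
  u_i = v_i − Σ_{j<i} ((v_i · u_j) / (u_j · u_j)) · u_j.

Step by step this gives:
  u_1 = (1, -2, 3, -1)
  u_2 = (34/15, -8/15, -1/5, 41/15)
  u_3 = (-130/97, -55/97, 40/97, 100/97)

Orthogonality check:
  u_2 · u_1 = 0 (should be 0)
  u_3 · u_1 = 0 (should be 0)
  u_3 · u_2 = 0 (should be 0)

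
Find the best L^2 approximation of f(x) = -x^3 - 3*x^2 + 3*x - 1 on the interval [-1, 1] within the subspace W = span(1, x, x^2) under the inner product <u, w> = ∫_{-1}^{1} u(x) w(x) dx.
g(x) = -3*x^2 + 12*x/5 - 1

The best approximation g ∈ W is the orthogonal projection of f onto W. Writing g = a_0 + a_1 x + a_2 x^2, the coefficients solve the normal equations G · a = b where
  G_{ij} = <φ_i, φ_j> and b_i = <f, φ_i>, with φ_0 = 1, φ_1 = x, φ_2 = x^2.
G =
  [2, 0, 2/3]
  [0, 2/3, 0]
  [2/3, 0, 2/5],
b = (-4, 8/5, -28/15).
Solving gives a_0 = -1, a_1 = 12/5, a_2 = -3, so
  g(x) = -3*x^2 + 12*x/5 - 1.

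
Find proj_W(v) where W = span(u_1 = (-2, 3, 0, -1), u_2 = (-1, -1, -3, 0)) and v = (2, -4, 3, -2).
proj_W(v) = (434/153, -371/153, 112/51, 161/153)

Set up U = [u_1 | ... | u_2] ∈ R^(4×2). The projector onto W = col(U) is P = U (U^T U)^(-1) U^T.
Compute U^T U =
  [14, -1]
  [-1, 11],
and U^T v = (-14, -7).
Solve U^T U · c = U^T v for the coefficients: c = (-161/153, -112/153). The projection is proj_W(v) = U c.
Check: (v - proj_W(v)) · u_1 = 0  (should be 0).
Check: (v - proj_W(v)) · u_2 = 0  (should be 0).
Result: proj_W(v) = (434/153, -371/153, 112/51, 161/153).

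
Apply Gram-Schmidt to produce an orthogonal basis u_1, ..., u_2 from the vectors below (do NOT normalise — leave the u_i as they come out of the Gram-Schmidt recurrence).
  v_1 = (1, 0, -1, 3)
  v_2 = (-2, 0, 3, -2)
Orthogonal basis:
  u_1 = (1, 0, -1, 3)
  u_2 = (-1, 0, 2, 1)

Apply the Gram-Schmidt recurrence
  u_1 = v_1
  u_i = v_i − Σ_{j<i} ((v_i · u_j) / (u_j · u_j)) · u_j.

Step by step this gives:
  u_1 = (1, 0, -1, 3)
  u_2 = (-1, 0, 2, 1)

Orthogonality check:
  u_2 · u_1 = 0 (should be 0)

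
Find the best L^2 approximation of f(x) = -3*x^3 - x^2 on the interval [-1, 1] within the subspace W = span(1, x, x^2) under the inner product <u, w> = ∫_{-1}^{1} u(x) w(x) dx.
g(x) = -x^2 - 9*x/5

The best approximation g ∈ W is the orthogonal projection of f onto W. Writing g = a_0 + a_1 x + a_2 x^2, the coefficients solve the normal equations G · a = b where
  G_{ij} = <φ_i, φ_j> and b_i = <f, φ_i>, with φ_0 = 1, φ_1 = x, φ_2 = x^2.
G =
  [2, 0, 2/3]
  [0, 2/3, 0]
  [2/3, 0, 2/5],
b = (-2/3, -6/5, -2/5).
Solving gives a_0 = 0, a_1 = -9/5, a_2 = -1, so
  g(x) = -x^2 - 9*x/5.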